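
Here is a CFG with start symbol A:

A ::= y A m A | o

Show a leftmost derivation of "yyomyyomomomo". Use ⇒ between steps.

A ⇒ yAmA   [A ::= y A m A]
yAmA ⇒ yyAmAmA   [A ::= y A m A]
yyAmAmA ⇒ yyomAmA   [A ::= o]
yyomAmA ⇒ yyomyAmAmA   [A ::= y A m A]
yyomyAmAmA ⇒ yyomyyAmAmAmA   [A ::= y A m A]
yyomyyAmAmAmA ⇒ yyomyyomAmAmA   [A ::= o]
yyomyyomAmAmA ⇒ yyomyyomomAmA   [A ::= o]
yyomyyomomAmA ⇒ yyomyyomomomA   [A ::= o]
yyomyyomomomA ⇒ yyomyyomomomo   [A ::= o]

A ⇒ yAmA ⇒ yyAmAmA ⇒ yyomAmA ⇒ yyomyAmAmA ⇒ yyomyyAmAmAmA ⇒ yyomyyomAmAmA ⇒ yyomyyomomAmA ⇒ yyomyyomomomA ⇒ yyomyyomomomo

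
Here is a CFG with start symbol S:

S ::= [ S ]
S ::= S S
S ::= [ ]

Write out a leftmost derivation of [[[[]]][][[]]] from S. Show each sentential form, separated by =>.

S => [S]   [S ::= [ S ]]
[S] => [SS]   [S ::= S S]
[SS] => [[S]S]   [S ::= [ S ]]
[[S]S] => [[[S]]S]   [S ::= [ S ]]
[[[S]]S] => [[[[]]]S]   [S ::= [ ]]
[[[[]]]S] => [[[[]]]SS]   [S ::= S S]
[[[[]]]SS] => [[[[]]][]S]   [S ::= [ ]]
[[[[]]][]S] => [[[[]]][][S]]   [S ::= [ S ]]
[[[[]]][][S]] => [[[[]]][][[]]]   [S ::= [ ]]

S=>[S]=>[SS]=>[[S]S]=>[[[S]]S]=>[[[[]]]S]=>[[[[]]]SS]=>[[[[]]][]S]=>[[[[]]][][S]]=>[[[[]]][][[]]]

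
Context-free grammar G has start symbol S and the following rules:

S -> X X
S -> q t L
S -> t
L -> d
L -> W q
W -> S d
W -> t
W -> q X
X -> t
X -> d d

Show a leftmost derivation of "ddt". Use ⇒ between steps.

S⇒XX⇒ddX⇒ddt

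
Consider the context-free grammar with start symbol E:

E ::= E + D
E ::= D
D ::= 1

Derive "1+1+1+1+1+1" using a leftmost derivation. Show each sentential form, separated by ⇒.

E⇒E+D⇒E+D+D⇒E+D+D+D⇒E+D+D+D+D⇒E+D+D+D+D+D⇒D+D+D+D+D+D⇒1+D+D+D+D+D⇒1+1+D+D+D+D⇒1+1+1+D+D+D⇒1+1+1+1+D+D⇒1+1+1+1+1+D⇒1+1+1+1+1+1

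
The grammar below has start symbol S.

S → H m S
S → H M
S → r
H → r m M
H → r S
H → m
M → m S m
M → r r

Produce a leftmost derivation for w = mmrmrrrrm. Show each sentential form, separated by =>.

S => HM   [S → H M]
HM => mM   [H → m]
mM => mmSm   [M → m S m]
mmSm => mmHMm   [S → H M]
mmHMm => mmrSMm   [H → r S]
mmrSMm => mmrHMMm   [S → H M]
mmrHMMm => mmrmMMm   [H → m]
mmrmMMm => mmrmrrMm   [M → r r]
mmrmrrMm => mmrmrrrrm   [M → r r]

S=>HM=>mM=>mmSm=>mmHMm=>mmrSMm=>mmrHMMm=>mmrmMMm=>mmrmrrMm=>mmrmrrrrm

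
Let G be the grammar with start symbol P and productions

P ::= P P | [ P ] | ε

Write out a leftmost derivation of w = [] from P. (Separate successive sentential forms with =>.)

P=>PP=>[P]P=>[]P=>[]

P => PP   [P ::= P P]
PP => [P]P   [P ::= [ P ]]
[P]P => []P   [P ::= ε]
[]P => []   [P ::= ε]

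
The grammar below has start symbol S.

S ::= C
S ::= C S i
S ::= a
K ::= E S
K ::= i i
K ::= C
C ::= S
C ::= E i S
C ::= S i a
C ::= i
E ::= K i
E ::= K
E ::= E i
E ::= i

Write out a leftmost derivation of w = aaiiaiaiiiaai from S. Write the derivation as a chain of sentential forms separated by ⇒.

S⇒CSi⇒SiaSi⇒CSiiaSi⇒SiaSiiaSi⇒CSiiaSiiaSi⇒SSiiaSiiaSi⇒aSiiaSiiaSi⇒aaiiaSiiaSi⇒aaiiaCSiiiaSi⇒aaiiaiSiiiaSi⇒aaiiaiaiiiaSi⇒aaiiaiaiiiaai

S ⇒ CSi   [S ::= C S i]
CSi ⇒ SiaSi   [C ::= S i a]
SiaSi ⇒ CSiiaSi   [S ::= C S i]
CSiiaSi ⇒ SiaSiiaSi   [C ::= S i a]
SiaSiiaSi ⇒ CSiiaSiiaSi   [S ::= C S i]
CSiiaSiiaSi ⇒ SSiiaSiiaSi   [C ::= S]
SSiiaSiiaSi ⇒ aSiiaSiiaSi   [S ::= a]
aSiiaSiiaSi ⇒ aaiiaSiiaSi   [S ::= a]
aaiiaSiiaSi ⇒ aaiiaCSiiiaSi   [S ::= C S i]
aaiiaCSiiiaSi ⇒ aaiiaiSiiiaSi   [C ::= i]
aaiiaiSiiiaSi ⇒ aaiiaiaiiiaSi   [S ::= a]
aaiiaiaiiiaSi ⇒ aaiiaiaiiiaai   [S ::= a]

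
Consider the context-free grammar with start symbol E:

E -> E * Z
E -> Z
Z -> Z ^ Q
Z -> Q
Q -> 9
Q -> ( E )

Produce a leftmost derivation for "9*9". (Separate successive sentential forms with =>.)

E => E*Z => Z*Z => Q*Z => 9*Z => 9*Q => 9*9

E => E*Z   [E -> E * Z]
E*Z => Z*Z   [E -> Z]
Z*Z => Q*Z   [Z -> Q]
Q*Z => 9*Z   [Q -> 9]
9*Z => 9*Q   [Z -> Q]
9*Q => 9*9   [Q -> 9]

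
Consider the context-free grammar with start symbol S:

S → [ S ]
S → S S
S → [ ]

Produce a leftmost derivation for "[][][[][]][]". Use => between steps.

S=>SS=>SSS=>[]SS=>[]SSS=>[][]SS=>[][][S]S=>[][][SS]S=>[][][[]S]S=>[][][[][]]S=>[][][[][]][]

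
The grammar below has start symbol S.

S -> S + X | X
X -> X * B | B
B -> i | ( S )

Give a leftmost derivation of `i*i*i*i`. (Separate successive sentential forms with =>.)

S => X => X*B => X*B*B => X*B*B*B => B*B*B*B => i*B*B*B => i*i*B*B => i*i*i*B => i*i*i*i

S => X   [S -> X]
X => X*B   [X -> X * B]
X*B => X*B*B   [X -> X * B]
X*B*B => X*B*B*B   [X -> X * B]
X*B*B*B => B*B*B*B   [X -> B]
B*B*B*B => i*B*B*B   [B -> i]
i*B*B*B => i*i*B*B   [B -> i]
i*i*B*B => i*i*i*B   [B -> i]
i*i*i*B => i*i*i*i   [B -> i]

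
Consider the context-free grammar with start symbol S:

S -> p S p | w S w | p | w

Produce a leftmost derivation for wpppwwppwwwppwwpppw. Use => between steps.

S => wSw => wpSpw => wppSppw => wpppSpppw => wpppwSwpppw => wpppwwSwwpppw => wpppwwpSpwwpppw => wpppwwppSppwwpppw => wpppwwppwSwppwwpppw => wpppwwppwwwppwwpppw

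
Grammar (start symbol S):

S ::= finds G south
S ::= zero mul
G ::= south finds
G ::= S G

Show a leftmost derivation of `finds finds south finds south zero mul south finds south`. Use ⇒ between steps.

S ⇒ finds G south   [S ::= finds G south]
finds G south ⇒ finds S G south   [G ::= S G]
finds S G south ⇒ finds finds G south G south   [S ::= finds G south]
finds finds G south G south ⇒ finds finds south finds south G south   [G ::= south finds]
finds finds south finds south G south ⇒ finds finds south finds south S G south   [G ::= S G]
finds finds south finds south S G south ⇒ finds finds south finds south zero mul G south   [S ::= zero mul]
finds finds south finds south zero mul G south ⇒ finds finds south finds south zero mul south finds south   [G ::= south finds]

S ⇒ finds G south ⇒ finds S G south ⇒ finds finds G south G south ⇒ finds finds south finds south G south ⇒ finds finds south finds south S G south ⇒ finds finds south finds south zero mul G south ⇒ finds finds south finds south zero mul south finds south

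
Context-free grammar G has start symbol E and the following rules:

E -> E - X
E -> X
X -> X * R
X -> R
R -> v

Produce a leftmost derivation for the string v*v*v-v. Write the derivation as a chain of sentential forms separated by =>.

E=>E-X=>X-X=>X*R-X=>X*R*R-X=>R*R*R-X=>v*R*R-X=>v*v*R-X=>v*v*v-X=>v*v*v-R=>v*v*v-v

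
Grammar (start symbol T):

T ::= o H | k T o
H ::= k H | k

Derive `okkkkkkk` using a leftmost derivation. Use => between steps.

T => oH   [T ::= o H]
oH => okH   [H ::= k H]
okH => okkH   [H ::= k H]
okkH => okkkH   [H ::= k H]
okkkH => okkkkH   [H ::= k H]
okkkkH => okkkkkH   [H ::= k H]
okkkkkH => okkkkkkH   [H ::= k H]
okkkkkkH => okkkkkkk   [H ::= k]

T=>oH=>okH=>okkH=>okkkH=>okkkkH=>okkkkkH=>okkkkkkH=>okkkkkkk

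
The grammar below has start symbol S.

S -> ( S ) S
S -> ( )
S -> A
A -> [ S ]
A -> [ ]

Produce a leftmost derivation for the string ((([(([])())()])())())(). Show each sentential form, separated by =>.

S => (S)S   [S -> ( S ) S]
(S)S => ((S)S)S   [S -> ( S ) S]
((S)S)S => (((S)S)S)S   [S -> ( S ) S]
(((S)S)S)S => (((A)S)S)S   [S -> A]
(((A)S)S)S => ((([S])S)S)S   [A -> [ S ]]
((([S])S)S)S => ((([(S)S])S)S)S   [S -> ( S ) S]
((([(S)S])S)S)S => ((([((S)S)S])S)S)S   [S -> ( S ) S]
((([((S)S)S])S)S)S => ((([((A)S)S])S)S)S   [S -> A]
((([((A)S)S])S)S)S => ((([(([])S)S])S)S)S   [A -> [ ]]
((([(([])S)S])S)S)S => ((([(([])())S])S)S)S   [S -> ( )]
((([(([])())S])S)S)S => ((([(([])())()])S)S)S   [S -> ( )]
((([(([])())()])S)S)S => ((([(([])())()])())S)S   [S -> ( )]
((([(([])())()])())S)S => ((([(([])())()])())())S   [S -> ( )]
((([(([])())()])())())S => ((([(([])())()])())())()   [S -> ( )]

S => (S)S => ((S)S)S => (((S)S)S)S => (((A)S)S)S => ((([S])S)S)S => ((([(S)S])S)S)S => ((([((S)S)S])S)S)S => ((([((A)S)S])S)S)S => ((([(([])S)S])S)S)S => ((([(([])())S])S)S)S => ((([(([])())()])S)S)S => ((([(([])())()])())S)S => ((([(([])())()])())())S => ((([(([])())()])())())()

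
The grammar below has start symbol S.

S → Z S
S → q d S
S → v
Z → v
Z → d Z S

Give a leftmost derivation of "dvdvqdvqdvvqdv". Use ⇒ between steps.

S ⇒ ZS   [S → Z S]
ZS ⇒ dZSS   [Z → d Z S]
dZSS ⇒ dvSS   [Z → v]
dvSS ⇒ dvZSS   [S → Z S]
dvZSS ⇒ dvdZSSS   [Z → d Z S]
dvdZSSS ⇒ dvdvSSS   [Z → v]
dvdvSSS ⇒ dvdvqdSSS   [S → q d S]
dvdvqdSSS ⇒ dvdvqdvSS   [S → v]
dvdvqdvSS ⇒ dvdvqdvqdSS   [S → q d S]
dvdvqdvqdSS ⇒ dvdvqdvqdZSS   [S → Z S]
dvdvqdvqdZSS ⇒ dvdvqdvqdvSS   [Z → v]
dvdvqdvqdvSS ⇒ dvdvqdvqdvvS   [S → v]
dvdvqdvqdvvS ⇒ dvdvqdvqdvvqdS   [S → q d S]
dvdvqdvqdvvqdS ⇒ dvdvqdvqdvvqdv   [S → v]

S ⇒ ZS ⇒ dZSS ⇒ dvSS ⇒ dvZSS ⇒ dvdZSSS ⇒ dvdvSSS ⇒ dvdvqdSSS ⇒ dvdvqdvSS ⇒ dvdvqdvqdSS ⇒ dvdvqdvqdZSS ⇒ dvdvqdvqdvSS ⇒ dvdvqdvqdvvS ⇒ dvdvqdvqdvvqdS ⇒ dvdvqdvqdvvqdv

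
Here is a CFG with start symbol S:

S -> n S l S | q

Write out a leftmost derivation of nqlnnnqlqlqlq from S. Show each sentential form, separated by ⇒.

S ⇒ nSlS ⇒ nqlS ⇒ nqlnSlS ⇒ nqlnnSlSlS ⇒ nqlnnnSlSlSlS ⇒ nqlnnnqlSlSlS ⇒ nqlnnnqlqlSlS ⇒ nqlnnnqlqlqlS ⇒ nqlnnnqlqlqlq

S ⇒ nSlS   [S -> n S l S]
nSlS ⇒ nqlS   [S -> q]
nqlS ⇒ nqlnSlS   [S -> n S l S]
nqlnSlS ⇒ nqlnnSlSlS   [S -> n S l S]
nqlnnSlSlS ⇒ nqlnnnSlSlSlS   [S -> n S l S]
nqlnnnSlSlSlS ⇒ nqlnnnqlSlSlS   [S -> q]
nqlnnnqlSlSlS ⇒ nqlnnnqlqlSlS   [S -> q]
nqlnnnqlqlSlS ⇒ nqlnnnqlqlqlS   [S -> q]
nqlnnnqlqlqlS ⇒ nqlnnnqlqlqlq   [S -> q]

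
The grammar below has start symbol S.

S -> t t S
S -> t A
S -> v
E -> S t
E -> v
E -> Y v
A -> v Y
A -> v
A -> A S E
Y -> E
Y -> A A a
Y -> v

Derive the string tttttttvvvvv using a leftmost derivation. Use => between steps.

S => ttS   [S -> t t S]
ttS => ttttS   [S -> t t S]
ttttS => ttttttS   [S -> t t S]
ttttttS => tttttttA   [S -> t A]
tttttttA => tttttttASE   [A -> A S E]
tttttttASE => tttttttvYSE   [A -> v Y]
tttttttvYSE => tttttttvvSE   [Y -> v]
tttttttvvSE => tttttttvvvE   [S -> v]
tttttttvvvE => tttttttvvvYv   [E -> Y v]
tttttttvvvYv => tttttttvvvvv   [Y -> v]

S => ttS => ttttS => ttttttS => tttttttA => tttttttASE => tttttttvYSE => tttttttvvSE => tttttttvvvE => tttttttvvvYv => tttttttvvvvv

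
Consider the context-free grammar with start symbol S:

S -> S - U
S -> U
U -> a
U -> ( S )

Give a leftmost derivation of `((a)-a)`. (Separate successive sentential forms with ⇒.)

S⇒U⇒(S)⇒(S-U)⇒(U-U)⇒((S)-U)⇒((U)-U)⇒((a)-U)⇒((a)-a)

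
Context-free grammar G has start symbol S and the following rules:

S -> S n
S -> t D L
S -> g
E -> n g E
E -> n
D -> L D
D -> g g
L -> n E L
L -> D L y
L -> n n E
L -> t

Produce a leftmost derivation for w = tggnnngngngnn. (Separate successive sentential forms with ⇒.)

S ⇒ Sn ⇒ tDLn ⇒ tggLn ⇒ tggnnEn ⇒ tggnnngEn ⇒ tggnnngngEn ⇒ tggnnngngngEn ⇒ tggnnngngngnn

S ⇒ Sn   [S -> S n]
Sn ⇒ tDLn   [S -> t D L]
tDLn ⇒ tggLn   [D -> g g]
tggLn ⇒ tggnnEn   [L -> n n E]
tggnnEn ⇒ tggnnngEn   [E -> n g E]
tggnnngEn ⇒ tggnnngngEn   [E -> n g E]
tggnnngngEn ⇒ tggnnngngngEn   [E -> n g E]
tggnnngngngEn ⇒ tggnnngngngnn   [E -> n]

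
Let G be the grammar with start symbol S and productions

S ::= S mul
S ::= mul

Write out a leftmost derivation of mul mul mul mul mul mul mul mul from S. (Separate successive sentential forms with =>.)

S => S mul => S mul mul => S mul mul mul => S mul mul mul mul => S mul mul mul mul mul => S mul mul mul mul mul mul => S mul mul mul mul mul mul mul => mul mul mul mul mul mul mul mul

S => S mul   [S ::= S mul]
S mul => S mul mul   [S ::= S mul]
S mul mul => S mul mul mul   [S ::= S mul]
S mul mul mul => S mul mul mul mul   [S ::= S mul]
S mul mul mul mul => S mul mul mul mul mul   [S ::= S mul]
S mul mul mul mul mul => S mul mul mul mul mul mul   [S ::= S mul]
S mul mul mul mul mul mul => S mul mul mul mul mul mul mul   [S ::= S mul]
S mul mul mul mul mul mul mul => mul mul mul mul mul mul mul mul   [S ::= mul]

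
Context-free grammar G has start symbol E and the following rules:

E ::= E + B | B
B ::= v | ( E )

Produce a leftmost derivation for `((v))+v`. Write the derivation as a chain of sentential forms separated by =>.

E => E+B   [E ::= E + B]
E+B => B+B   [E ::= B]
B+B => (E)+B   [B ::= ( E )]
(E)+B => (B)+B   [E ::= B]
(B)+B => ((E))+B   [B ::= ( E )]
((E))+B => ((B))+B   [E ::= B]
((B))+B => ((v))+B   [B ::= v]
((v))+B => ((v))+v   [B ::= v]

E => E+B => B+B => (E)+B => (B)+B => ((E))+B => ((B))+B => ((v))+B => ((v))+v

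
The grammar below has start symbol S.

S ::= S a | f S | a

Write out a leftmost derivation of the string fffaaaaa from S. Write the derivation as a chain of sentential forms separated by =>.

S => Sa => Saa => fSaa => ffSaa => fffSaa => fffSaaa => fffSaaaa => fffaaaaa

S => Sa   [S ::= S a]
Sa => Saa   [S ::= S a]
Saa => fSaa   [S ::= f S]
fSaa => ffSaa   [S ::= f S]
ffSaa => fffSaa   [S ::= f S]
fffSaa => fffSaaa   [S ::= S a]
fffSaaa => fffSaaaa   [S ::= S a]
fffSaaaa => fffaaaaa   [S ::= a]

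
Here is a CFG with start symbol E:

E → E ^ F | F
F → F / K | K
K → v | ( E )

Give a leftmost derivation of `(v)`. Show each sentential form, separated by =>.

E => F => K => (E) => (F) => (K) => (v)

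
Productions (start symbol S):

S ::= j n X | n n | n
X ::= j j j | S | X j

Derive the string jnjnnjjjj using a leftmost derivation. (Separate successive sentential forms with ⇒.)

S ⇒ jnX ⇒ jnXj ⇒ jnXjj ⇒ jnSjj ⇒ jnjnXjj ⇒ jnjnXjjj ⇒ jnjnXjjjj ⇒ jnjnSjjjj ⇒ jnjnnjjjj

S ⇒ jnX   [S ::= j n X]
jnX ⇒ jnXj   [X ::= X j]
jnXj ⇒ jnXjj   [X ::= X j]
jnXjj ⇒ jnSjj   [X ::= S]
jnSjj ⇒ jnjnXjj   [S ::= j n X]
jnjnXjj ⇒ jnjnXjjj   [X ::= X j]
jnjnXjjj ⇒ jnjnXjjjj   [X ::= X j]
jnjnXjjjj ⇒ jnjnSjjjj   [X ::= S]
jnjnSjjjj ⇒ jnjnnjjjj   [S ::= n]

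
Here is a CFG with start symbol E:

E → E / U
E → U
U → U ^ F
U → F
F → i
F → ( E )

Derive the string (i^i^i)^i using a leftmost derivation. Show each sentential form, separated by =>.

E=>U=>U^F=>F^F=>(E)^F=>(U)^F=>(U^F)^F=>(U^F^F)^F=>(F^F^F)^F=>(i^F^F)^F=>(i^i^F)^F=>(i^i^i)^F=>(i^i^i)^i

E => U   [E → U]
U => U^F   [U → U ^ F]
U^F => F^F   [U → F]
F^F => (E)^F   [F → ( E )]
(E)^F => (U)^F   [E → U]
(U)^F => (U^F)^F   [U → U ^ F]
(U^F)^F => (U^F^F)^F   [U → U ^ F]
(U^F^F)^F => (F^F^F)^F   [U → F]
(F^F^F)^F => (i^F^F)^F   [F → i]
(i^F^F)^F => (i^i^F)^F   [F → i]
(i^i^F)^F => (i^i^i)^F   [F → i]
(i^i^i)^F => (i^i^i)^i   [F → i]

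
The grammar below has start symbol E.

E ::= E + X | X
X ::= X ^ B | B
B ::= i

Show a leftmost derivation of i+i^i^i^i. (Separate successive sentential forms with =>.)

E => E+X => X+X => B+X => i+X => i+X^B => i+X^B^B => i+X^B^B^B => i+B^B^B^B => i+i^B^B^B => i+i^i^B^B => i+i^i^i^B => i+i^i^i^i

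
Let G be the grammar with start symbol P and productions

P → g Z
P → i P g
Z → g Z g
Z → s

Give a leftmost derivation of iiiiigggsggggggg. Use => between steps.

P => iPg => iiPgg => iiiPggg => iiiiPgggg => iiiiiPggggg => iiiiigZggggg => iiiiiggZgggggg => iiiiigggZggggggg => iiiiigggsggggggg

P => iPg   [P → i P g]
iPg => iiPgg   [P → i P g]
iiPgg => iiiPggg   [P → i P g]
iiiPggg => iiiiPgggg   [P → i P g]
iiiiPgggg => iiiiiPggggg   [P → i P g]
iiiiiPggggg => iiiiigZggggg   [P → g Z]
iiiiigZggggg => iiiiiggZgggggg   [Z → g Z g]
iiiiiggZgggggg => iiiiigggZggggggg   [Z → g Z g]
iiiiigggZggggggg => iiiiigggsggggggg   [Z → s]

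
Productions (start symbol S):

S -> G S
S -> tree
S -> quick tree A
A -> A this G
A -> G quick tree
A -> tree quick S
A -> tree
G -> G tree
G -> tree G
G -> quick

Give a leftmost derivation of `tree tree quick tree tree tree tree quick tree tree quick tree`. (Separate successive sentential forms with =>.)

S => G S => G tree S => tree G tree S => tree G tree tree S => tree G tree tree tree S => tree tree G tree tree tree S => tree tree G tree tree tree tree S => tree tree quick tree tree tree tree S => tree tree quick tree tree tree tree quick tree A => tree tree quick tree tree tree tree quick tree tree quick S => tree tree quick tree tree tree tree quick tree tree quick tree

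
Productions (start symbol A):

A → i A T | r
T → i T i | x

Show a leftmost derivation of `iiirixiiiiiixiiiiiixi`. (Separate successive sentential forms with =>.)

A => iAT   [A → i A T]
iAT => iiATT   [A → i A T]
iiATT => iiiATTT   [A → i A T]
iiiATTT => iiirTTT   [A → r]
iiirTTT => iiiriTiTT   [T → i T i]
iiiriTiTT => iiirixiTT   [T → x]
iiirixiTT => iiirixiiTiT   [T → i T i]
iiirixiiTiT => iiirixiiiTiiT   [T → i T i]
iiirixiiiTiiT => iiirixiiiiTiiiT   [T → i T i]
iiirixiiiiTiiiT => iiirixiiiiiTiiiiT   [T → i T i]
iiirixiiiiiTiiiiT => iiirixiiiiiiTiiiiiT   [T → i T i]
iiirixiiiiiiTiiiiiT => iiirixiiiiiixiiiiiT   [T → x]
iiirixiiiiiixiiiiiT => iiirixiiiiiixiiiiiiTi   [T → i T i]
iiirixiiiiiixiiiiiiTi => iiirixiiiiiixiiiiiixi   [T → x]

A => iAT => iiATT => iiiATTT => iiirTTT => iiiriTiTT => iiirixiTT => iiirixiiTiT => iiirixiiiTiiT => iiirixiiiiTiiiT => iiirixiiiiiTiiiiT => iiirixiiiiiiTiiiiiT => iiirixiiiiiixiiiiiT => iiirixiiiiiixiiiiiiTi => iiirixiiiiiixiiiiiixi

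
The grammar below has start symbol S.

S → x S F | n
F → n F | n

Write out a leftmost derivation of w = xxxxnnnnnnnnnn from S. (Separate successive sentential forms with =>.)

S => xSF   [S → x S F]
xSF => xxSFF   [S → x S F]
xxSFF => xxxSFFF   [S → x S F]
xxxSFFF => xxxxSFFFF   [S → x S F]
xxxxSFFFF => xxxxnFFFF   [S → n]
xxxxnFFFF => xxxxnnFFF   [F → n]
xxxxnnFFF => xxxxnnnFFF   [F → n F]
xxxxnnnFFF => xxxxnnnnFFF   [F → n F]
xxxxnnnnFFF => xxxxnnnnnFFF   [F → n F]
xxxxnnnnnFFF => xxxxnnnnnnFFF   [F → n F]
xxxxnnnnnnFFF => xxxxnnnnnnnFFF   [F → n F]
xxxxnnnnnnnFFF => xxxxnnnnnnnnFF   [F → n]
xxxxnnnnnnnnFF => xxxxnnnnnnnnnF   [F → n]
xxxxnnnnnnnnnF => xxxxnnnnnnnnnn   [F → n]

S => xSF => xxSFF => xxxSFFF => xxxxSFFFF => xxxxnFFFF => xxxxnnFFF => xxxxnnnFFF => xxxxnnnnFFF => xxxxnnnnnFFF => xxxxnnnnnnFFF => xxxxnnnnnnnFFF => xxxxnnnnnnnnFF => xxxxnnnnnnnnnF => xxxxnnnnnnnnnn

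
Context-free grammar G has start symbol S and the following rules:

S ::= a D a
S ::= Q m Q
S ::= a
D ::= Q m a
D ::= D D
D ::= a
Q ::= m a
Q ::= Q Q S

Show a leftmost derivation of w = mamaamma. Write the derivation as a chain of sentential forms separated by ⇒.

S ⇒ QmQ ⇒ QQSmQ ⇒ maQSmQ ⇒ mamaSmQ ⇒ mamaamQ ⇒ mamaamma

S ⇒ QmQ   [S ::= Q m Q]
QmQ ⇒ QQSmQ   [Q ::= Q Q S]
QQSmQ ⇒ maQSmQ   [Q ::= m a]
maQSmQ ⇒ mamaSmQ   [Q ::= m a]
mamaSmQ ⇒ mamaamQ   [S ::= a]
mamaamQ ⇒ mamaamma   [Q ::= m a]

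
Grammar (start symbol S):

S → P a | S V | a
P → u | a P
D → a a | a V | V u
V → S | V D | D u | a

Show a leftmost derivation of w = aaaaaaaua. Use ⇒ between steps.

S ⇒ Pa ⇒ aPa ⇒ aaPa ⇒ aaaPa ⇒ aaaaPa ⇒ aaaaaPa ⇒ aaaaaaPa ⇒ aaaaaaaPa ⇒ aaaaaaaua

S ⇒ Pa   [S → P a]
Pa ⇒ aPa   [P → a P]
aPa ⇒ aaPa   [P → a P]
aaPa ⇒ aaaPa   [P → a P]
aaaPa ⇒ aaaaPa   [P → a P]
aaaaPa ⇒ aaaaaPa   [P → a P]
aaaaaPa ⇒ aaaaaaPa   [P → a P]
aaaaaaPa ⇒ aaaaaaaPa   [P → a P]
aaaaaaaPa ⇒ aaaaaaaua   [P → u]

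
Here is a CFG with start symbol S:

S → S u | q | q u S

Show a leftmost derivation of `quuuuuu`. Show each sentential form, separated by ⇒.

S ⇒ Su ⇒ Suu ⇒ Suuu ⇒ Suuuu ⇒ Suuuuu ⇒ Suuuuuu ⇒ quuuuuu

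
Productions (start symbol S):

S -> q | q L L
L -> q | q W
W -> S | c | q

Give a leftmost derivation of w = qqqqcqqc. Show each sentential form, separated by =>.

S => qLL   [S -> q L L]
qLL => qqWL   [L -> q W]
qqWL => qqSL   [W -> S]
qqSL => qqqLLL   [S -> q L L]
qqqLLL => qqqqWLL   [L -> q W]
qqqqWLL => qqqqcLL   [W -> c]
qqqqcLL => qqqqcqL   [L -> q]
qqqqcqL => qqqqcqqW   [L -> q W]
qqqqcqqW => qqqqcqqc   [W -> c]

S => qLL => qqWL => qqSL => qqqLLL => qqqqWLL => qqqqcLL => qqqqcqL => qqqqcqqW => qqqqcqqc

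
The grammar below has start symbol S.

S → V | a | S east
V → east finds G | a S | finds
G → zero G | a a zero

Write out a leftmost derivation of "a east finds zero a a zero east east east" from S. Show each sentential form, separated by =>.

S => S east => V east => a S east => a S east east => a S east east east => a V east east east => a east finds G east east east => a east finds zero G east east east => a east finds zero a a zero east east east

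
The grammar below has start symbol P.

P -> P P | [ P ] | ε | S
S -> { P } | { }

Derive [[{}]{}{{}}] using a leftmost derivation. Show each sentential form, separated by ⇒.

P ⇒ [P] ⇒ [PP] ⇒ [[P]P] ⇒ [[S]P] ⇒ [[{}]P] ⇒ [[{}]PP] ⇒ [[{}]SP] ⇒ [[{}]{P}P] ⇒ [[{}]{}P] ⇒ [[{}]{}S] ⇒ [[{}]{}{P}] ⇒ [[{}]{}{S}] ⇒ [[{}]{}{{P}}] ⇒ [[{}]{}{{}}]

P ⇒ [P]   [P -> [ P ]]
[P] ⇒ [PP]   [P -> P P]
[PP] ⇒ [[P]P]   [P -> [ P ]]
[[P]P] ⇒ [[S]P]   [P -> S]
[[S]P] ⇒ [[{}]P]   [S -> { }]
[[{}]P] ⇒ [[{}]PP]   [P -> P P]
[[{}]PP] ⇒ [[{}]SP]   [P -> S]
[[{}]SP] ⇒ [[{}]{P}P]   [S -> { P }]
[[{}]{P}P] ⇒ [[{}]{}P]   [P -> ε]
[[{}]{}P] ⇒ [[{}]{}S]   [P -> S]
[[{}]{}S] ⇒ [[{}]{}{P}]   [S -> { P }]
[[{}]{}{P}] ⇒ [[{}]{}{S}]   [P -> S]
[[{}]{}{S}] ⇒ [[{}]{}{{P}}]   [S -> { P }]
[[{}]{}{{P}}] ⇒ [[{}]{}{{}}]   [P -> ε]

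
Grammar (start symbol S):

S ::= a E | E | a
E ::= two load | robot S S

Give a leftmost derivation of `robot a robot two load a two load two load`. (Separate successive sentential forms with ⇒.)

S ⇒ E ⇒ robot S S ⇒ robot a E S ⇒ robot a robot S S S ⇒ robot a robot E S S ⇒ robot a robot two load S S ⇒ robot a robot two load a E S ⇒ robot a robot two load a two load S ⇒ robot a robot two load a two load E ⇒ robot a robot two load a two load two load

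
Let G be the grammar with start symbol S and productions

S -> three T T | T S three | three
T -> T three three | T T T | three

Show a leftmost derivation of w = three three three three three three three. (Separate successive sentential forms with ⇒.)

S ⇒ three T T   [S -> three T T]
three T T ⇒ three T T T T   [T -> T T T]
three T T T T ⇒ three T T T T T T   [T -> T T T]
three T T T T T T ⇒ three three T T T T T   [T -> three]
three three T T T T T ⇒ three three three T T T T   [T -> three]
three three three T T T T ⇒ three three three three T T T   [T -> three]
three three three three T T T ⇒ three three three three three T T   [T -> three]
three three three three three T T ⇒ three three three three three three T   [T -> three]
three three three three three three T ⇒ three three three three three three three   [T -> three]

S ⇒ three T T ⇒ three T T T T ⇒ three T T T T T T ⇒ three three T T T T T ⇒ three three three T T T T ⇒ three three three three T T T ⇒ three three three three three T T ⇒ three three three three three three T ⇒ three three three three three three three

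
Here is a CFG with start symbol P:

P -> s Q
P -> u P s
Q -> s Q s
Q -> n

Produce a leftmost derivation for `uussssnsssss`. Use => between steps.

P => uPs => uuPss => uusQss => uussQsss => uusssQssss => uussssQsssss => uussssnsssss

P => uPs   [P -> u P s]
uPs => uuPss   [P -> u P s]
uuPss => uusQss   [P -> s Q]
uusQss => uussQsss   [Q -> s Q s]
uussQsss => uusssQssss   [Q -> s Q s]
uusssQssss => uussssQsssss   [Q -> s Q s]
uussssQsssss => uussssnsssss   [Q -> n]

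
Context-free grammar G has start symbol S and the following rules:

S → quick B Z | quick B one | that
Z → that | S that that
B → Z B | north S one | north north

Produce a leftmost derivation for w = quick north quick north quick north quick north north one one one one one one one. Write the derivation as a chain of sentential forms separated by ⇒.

S ⇒ quick B one ⇒ quick north S one one ⇒ quick north quick B one one one ⇒ quick north quick north S one one one one ⇒ quick north quick north quick B one one one one one ⇒ quick north quick north quick north S one one one one one one ⇒ quick north quick north quick north quick B one one one one one one one ⇒ quick north quick north quick north quick north north one one one one one one one

S ⇒ quick B one   [S → quick B one]
quick B one ⇒ quick north S one one   [B → north S one]
quick north S one one ⇒ quick north quick B one one one   [S → quick B one]
quick north quick B one one one ⇒ quick north quick north S one one one one   [B → north S one]
quick north quick north S one one one one ⇒ quick north quick north quick B one one one one one   [S → quick B one]
quick north quick north quick B one one one one one ⇒ quick north quick north quick north S one one one one one one   [B → north S one]
quick north quick north quick north S one one one one one one ⇒ quick north quick north quick north quick B one one one one one one one   [S → quick B one]
quick north quick north quick north quick B one one one one one one one ⇒ quick north quick north quick north quick north north one one one one one one one   [B → north north]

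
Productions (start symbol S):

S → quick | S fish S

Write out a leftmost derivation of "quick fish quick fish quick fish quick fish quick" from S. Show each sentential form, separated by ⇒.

S ⇒ S fish S ⇒ S fish S fish S ⇒ S fish S fish S fish S ⇒ S fish S fish S fish S fish S ⇒ quick fish S fish S fish S fish S ⇒ quick fish quick fish S fish S fish S ⇒ quick fish quick fish quick fish S fish S ⇒ quick fish quick fish quick fish quick fish S ⇒ quick fish quick fish quick fish quick fish quick

S ⇒ S fish S   [S → S fish S]
S fish S ⇒ S fish S fish S   [S → S fish S]
S fish S fish S ⇒ S fish S fish S fish S   [S → S fish S]
S fish S fish S fish S ⇒ S fish S fish S fish S fish S   [S → S fish S]
S fish S fish S fish S fish S ⇒ quick fish S fish S fish S fish S   [S → quick]
quick fish S fish S fish S fish S ⇒ quick fish quick fish S fish S fish S   [S → quick]
quick fish quick fish S fish S fish S ⇒ quick fish quick fish quick fish S fish S   [S → quick]
quick fish quick fish quick fish S fish S ⇒ quick fish quick fish quick fish quick fish S   [S → quick]
quick fish quick fish quick fish quick fish S ⇒ quick fish quick fish quick fish quick fish quick   [S → quick]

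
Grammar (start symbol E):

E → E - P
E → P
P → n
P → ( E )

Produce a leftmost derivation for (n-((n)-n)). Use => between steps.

E => P => (E) => (E-P) => (P-P) => (n-P) => (n-(E)) => (n-(E-P)) => (n-(P-P)) => (n-((E)-P)) => (n-((P)-P)) => (n-((n)-P)) => (n-((n)-n))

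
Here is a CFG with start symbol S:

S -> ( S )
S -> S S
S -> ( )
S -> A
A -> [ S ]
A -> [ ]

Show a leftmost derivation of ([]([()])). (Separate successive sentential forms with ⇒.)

S ⇒ (S) ⇒ (SS) ⇒ (AS) ⇒ ([]S) ⇒ ([](S)) ⇒ ([](A)) ⇒ ([]([S])) ⇒ ([]([()]))

S ⇒ (S)   [S -> ( S )]
(S) ⇒ (SS)   [S -> S S]
(SS) ⇒ (AS)   [S -> A]
(AS) ⇒ ([]S)   [A -> [ ]]
([]S) ⇒ ([](S))   [S -> ( S )]
([](S)) ⇒ ([](A))   [S -> A]
([](A)) ⇒ ([]([S]))   [A -> [ S ]]
([]([S])) ⇒ ([]([()]))   [S -> ( )]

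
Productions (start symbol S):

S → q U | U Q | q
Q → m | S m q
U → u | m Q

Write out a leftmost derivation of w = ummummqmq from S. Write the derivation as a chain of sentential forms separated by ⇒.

S⇒UQ⇒uQ⇒uSmq⇒uUQmq⇒umQQmq⇒ummQmq⇒ummSmqmq⇒ummUQmqmq⇒ummuQmqmq⇒ummummqmq

S ⇒ UQ   [S → U Q]
UQ ⇒ uQ   [U → u]
uQ ⇒ uSmq   [Q → S m q]
uSmq ⇒ uUQmq   [S → U Q]
uUQmq ⇒ umQQmq   [U → m Q]
umQQmq ⇒ ummQmq   [Q → m]
ummQmq ⇒ ummSmqmq   [Q → S m q]
ummSmqmq ⇒ ummUQmqmq   [S → U Q]
ummUQmqmq ⇒ ummuQmqmq   [U → u]
ummuQmqmq ⇒ ummummqmq   [Q → m]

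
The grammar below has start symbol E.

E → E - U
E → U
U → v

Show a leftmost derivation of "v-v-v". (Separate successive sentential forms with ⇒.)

E ⇒ E-U   [E → E - U]
E-U ⇒ E-U-U   [E → E - U]
E-U-U ⇒ U-U-U   [E → U]
U-U-U ⇒ v-U-U   [U → v]
v-U-U ⇒ v-v-U   [U → v]
v-v-U ⇒ v-v-v   [U → v]

E⇒E-U⇒E-U-U⇒U-U-U⇒v-U-U⇒v-v-U⇒v-v-v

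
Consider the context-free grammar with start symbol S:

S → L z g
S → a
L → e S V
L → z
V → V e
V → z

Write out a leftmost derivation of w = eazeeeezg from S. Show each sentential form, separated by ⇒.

S ⇒ Lzg   [S → L z g]
Lzg ⇒ eSVzg   [L → e S V]
eSVzg ⇒ eaVzg   [S → a]
eaVzg ⇒ eaVezg   [V → V e]
eaVezg ⇒ eaVeezg   [V → V e]
eaVeezg ⇒ eaVeeezg   [V → V e]
eaVeeezg ⇒ eaVeeeezg   [V → V e]
eaVeeeezg ⇒ eazeeeezg   [V → z]

S ⇒ Lzg ⇒ eSVzg ⇒ eaVzg ⇒ eaVezg ⇒ eaVeezg ⇒ eaVeeezg ⇒ eaVeeeezg ⇒ eazeeeezg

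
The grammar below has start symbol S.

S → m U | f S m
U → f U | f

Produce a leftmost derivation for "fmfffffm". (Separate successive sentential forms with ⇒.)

S ⇒ fSm   [S → f S m]
fSm ⇒ fmUm   [S → m U]
fmUm ⇒ fmfUm   [U → f U]
fmfUm ⇒ fmffUm   [U → f U]
fmffUm ⇒ fmfffUm   [U → f U]
fmfffUm ⇒ fmffffUm   [U → f U]
fmffffUm ⇒ fmfffffm   [U → f]

S ⇒ fSm ⇒ fmUm ⇒ fmfUm ⇒ fmffUm ⇒ fmfffUm ⇒ fmffffUm ⇒ fmfffffm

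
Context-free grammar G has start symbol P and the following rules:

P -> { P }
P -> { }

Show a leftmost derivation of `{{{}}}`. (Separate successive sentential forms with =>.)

P=>{P}=>{{P}}=>{{{}}}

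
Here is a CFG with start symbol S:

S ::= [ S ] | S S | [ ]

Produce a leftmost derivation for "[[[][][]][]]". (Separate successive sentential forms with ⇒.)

S ⇒ [S] ⇒ [SS] ⇒ [[S]S] ⇒ [[SS]S] ⇒ [[[]S]S] ⇒ [[[]SS]S] ⇒ [[[][]S]S] ⇒ [[[][][]]S] ⇒ [[[][][]][]]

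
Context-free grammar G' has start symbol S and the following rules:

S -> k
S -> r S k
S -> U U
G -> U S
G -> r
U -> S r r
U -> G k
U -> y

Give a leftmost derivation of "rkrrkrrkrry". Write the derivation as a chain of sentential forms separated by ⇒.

S⇒UU⇒SrrU⇒rSkrrU⇒rUUkrrU⇒rSrrUkrrU⇒rkrrUkrrU⇒rkrrSrrkrrU⇒rkrrkrrkrrU⇒rkrrkrrkrry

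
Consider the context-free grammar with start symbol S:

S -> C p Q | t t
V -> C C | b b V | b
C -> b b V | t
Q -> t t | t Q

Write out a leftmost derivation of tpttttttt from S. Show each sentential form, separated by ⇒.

S ⇒ CpQ ⇒ tpQ ⇒ tptQ ⇒ tpttQ ⇒ tptttQ ⇒ tpttttQ ⇒ tptttttQ ⇒ tpttttttt

S ⇒ CpQ   [S -> C p Q]
CpQ ⇒ tpQ   [C -> t]
tpQ ⇒ tptQ   [Q -> t Q]
tptQ ⇒ tpttQ   [Q -> t Q]
tpttQ ⇒ tptttQ   [Q -> t Q]
tptttQ ⇒ tpttttQ   [Q -> t Q]
tpttttQ ⇒ tptttttQ   [Q -> t Q]
tptttttQ ⇒ tpttttttt   [Q -> t t]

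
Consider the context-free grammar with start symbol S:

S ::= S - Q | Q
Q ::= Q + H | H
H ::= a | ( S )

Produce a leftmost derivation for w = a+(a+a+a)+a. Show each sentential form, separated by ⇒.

S ⇒ Q   [S ::= Q]
Q ⇒ Q+H   [Q ::= Q + H]
Q+H ⇒ Q+H+H   [Q ::= Q + H]
Q+H+H ⇒ H+H+H   [Q ::= H]
H+H+H ⇒ a+H+H   [H ::= a]
a+H+H ⇒ a+(S)+H   [H ::= ( S )]
a+(S)+H ⇒ a+(Q)+H   [S ::= Q]
a+(Q)+H ⇒ a+(Q+H)+H   [Q ::= Q + H]
a+(Q+H)+H ⇒ a+(Q+H+H)+H   [Q ::= Q + H]
a+(Q+H+H)+H ⇒ a+(H+H+H)+H   [Q ::= H]
a+(H+H+H)+H ⇒ a+(a+H+H)+H   [H ::= a]
a+(a+H+H)+H ⇒ a+(a+a+H)+H   [H ::= a]
a+(a+a+H)+H ⇒ a+(a+a+a)+H   [H ::= a]
a+(a+a+a)+H ⇒ a+(a+a+a)+a   [H ::= a]

S ⇒ Q ⇒ Q+H ⇒ Q+H+H ⇒ H+H+H ⇒ a+H+H ⇒ a+(S)+H ⇒ a+(Q)+H ⇒ a+(Q+H)+H ⇒ a+(Q+H+H)+H ⇒ a+(H+H+H)+H ⇒ a+(a+H+H)+H ⇒ a+(a+a+H)+H ⇒ a+(a+a+a)+H ⇒ a+(a+a+a)+a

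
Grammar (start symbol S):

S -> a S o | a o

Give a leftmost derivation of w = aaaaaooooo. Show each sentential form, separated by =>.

S => aSo => aaSoo => aaaSooo => aaaaSoooo => aaaaaooooo

S => aSo   [S -> a S o]
aSo => aaSoo   [S -> a S o]
aaSoo => aaaSooo   [S -> a S o]
aaaSooo => aaaaSoooo   [S -> a S o]
aaaaSoooo => aaaaaooooo   [S -> a o]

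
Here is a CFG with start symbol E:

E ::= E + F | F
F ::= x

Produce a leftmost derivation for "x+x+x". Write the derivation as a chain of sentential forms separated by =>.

E => E+F   [E ::= E + F]
E+F => E+F+F   [E ::= E + F]
E+F+F => F+F+F   [E ::= F]
F+F+F => x+F+F   [F ::= x]
x+F+F => x+x+F   [F ::= x]
x+x+F => x+x+x   [F ::= x]

E => E+F => E+F+F => F+F+F => x+F+F => x+x+F => x+x+x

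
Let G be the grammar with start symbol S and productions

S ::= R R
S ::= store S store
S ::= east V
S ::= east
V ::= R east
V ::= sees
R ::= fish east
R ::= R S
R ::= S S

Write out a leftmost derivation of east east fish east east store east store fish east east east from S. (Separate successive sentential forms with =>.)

S => east V   [S ::= east V]
east V => east R east   [V ::= R east]
east R east => east S S east   [R ::= S S]
east S S east => east R R S east   [S ::= R R]
east R R S east => east S S R S east   [R ::= S S]
east S S R S east => east east V S R S east   [S ::= east V]
east east V S R S east => east east R east S R S east   [V ::= R east]
east east R east S R S east => east east fish east east S R S east   [R ::= fish east]
east east fish east east S R S east => east east fish east east store S store R S east   [S ::= store S store]
east east fish east east store S store R S east => east east fish east east store east store R S east   [S ::= east]
east east fish east east store east store R S east => east east fish east east store east store fish east S east   [R ::= fish east]
east east fish east east store east store fish east S east => east east fish east east store east store fish east east east   [S ::= east]

S => east V => east R east => east S S east => east R R S east => east S S R S east => east east V S R S east => east east R east S R S east => east east fish east east S R S east => east east fish east east store S store R S east => east east fish east east store east store R S east => east east fish east east store east store fish east S east => east east fish east east store east store fish east east east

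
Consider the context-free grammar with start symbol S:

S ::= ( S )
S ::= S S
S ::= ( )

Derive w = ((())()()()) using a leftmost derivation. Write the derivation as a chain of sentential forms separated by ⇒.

S ⇒ (S) ⇒ (SS) ⇒ ((S)S) ⇒ ((())S) ⇒ ((())SS) ⇒ ((())()S) ⇒ ((())()SS) ⇒ ((())()()S) ⇒ ((())()()())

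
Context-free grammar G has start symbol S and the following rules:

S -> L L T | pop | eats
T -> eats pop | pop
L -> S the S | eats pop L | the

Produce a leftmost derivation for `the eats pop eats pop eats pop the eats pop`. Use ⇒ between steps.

S ⇒ L L T ⇒ the L T ⇒ the eats pop L T ⇒ the eats pop eats pop L T ⇒ the eats pop eats pop eats pop L T ⇒ the eats pop eats pop eats pop the T ⇒ the eats pop eats pop eats pop the eats pop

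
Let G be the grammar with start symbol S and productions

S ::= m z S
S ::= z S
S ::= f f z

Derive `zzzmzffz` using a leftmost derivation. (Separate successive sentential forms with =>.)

S => zS   [S ::= z S]
zS => zzS   [S ::= z S]
zzS => zzzS   [S ::= z S]
zzzS => zzzmzS   [S ::= m z S]
zzzmzS => zzzmzffz   [S ::= f f z]

S => zS => zzS => zzzS => zzzmzS => zzzmzffz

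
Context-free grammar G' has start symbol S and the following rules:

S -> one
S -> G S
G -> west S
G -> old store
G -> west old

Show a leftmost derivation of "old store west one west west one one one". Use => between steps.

S => G S => old store S => old store G S => old store west S S => old store west one S => old store west one G S => old store west one west S S => old store west one west G S S => old store west one west west S S S => old store west one west west one S S => old store west one west west one one S => old store west one west west one one one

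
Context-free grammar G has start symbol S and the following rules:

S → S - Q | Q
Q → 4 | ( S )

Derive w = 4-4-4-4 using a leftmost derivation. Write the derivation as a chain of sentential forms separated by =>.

S => S-Q => S-Q-Q => S-Q-Q-Q => Q-Q-Q-Q => 4-Q-Q-Q => 4-4-Q-Q => 4-4-4-Q => 4-4-4-4

S => S-Q   [S → S - Q]
S-Q => S-Q-Q   [S → S - Q]
S-Q-Q => S-Q-Q-Q   [S → S - Q]
S-Q-Q-Q => Q-Q-Q-Q   [S → Q]
Q-Q-Q-Q => 4-Q-Q-Q   [Q → 4]
4-Q-Q-Q => 4-4-Q-Q   [Q → 4]
4-4-Q-Q => 4-4-4-Q   [Q → 4]
4-4-4-Q => 4-4-4-4   [Q → 4]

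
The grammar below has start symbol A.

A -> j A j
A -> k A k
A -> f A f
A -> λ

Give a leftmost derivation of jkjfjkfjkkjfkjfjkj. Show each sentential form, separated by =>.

A => jAj => jkAkj => jkjAjkj => jkjfAfjkj => jkjfjAjfjkj => jkjfjkAkjfjkj => jkjfjkfAfkjfjkj => jkjfjkfjAjfkjfjkj => jkjfjkfjkAkjfkjfjkj => jkjfjkfjkkjfkjfjkj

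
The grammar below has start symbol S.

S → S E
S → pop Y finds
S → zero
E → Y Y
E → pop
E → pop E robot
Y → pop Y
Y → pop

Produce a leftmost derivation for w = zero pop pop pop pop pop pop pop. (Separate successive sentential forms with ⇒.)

S ⇒ S E ⇒ zero E ⇒ zero Y Y ⇒ zero pop Y Y ⇒ zero pop pop Y Y ⇒ zero pop pop pop Y Y ⇒ zero pop pop pop pop Y ⇒ zero pop pop pop pop pop Y ⇒ zero pop pop pop pop pop pop Y ⇒ zero pop pop pop pop pop pop pop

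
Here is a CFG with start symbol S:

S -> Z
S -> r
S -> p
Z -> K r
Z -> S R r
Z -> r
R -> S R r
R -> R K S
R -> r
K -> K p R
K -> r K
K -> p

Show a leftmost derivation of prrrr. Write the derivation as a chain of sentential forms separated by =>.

S=>Z=>SRr=>pRr=>pSRrr=>prRrr=>prrrr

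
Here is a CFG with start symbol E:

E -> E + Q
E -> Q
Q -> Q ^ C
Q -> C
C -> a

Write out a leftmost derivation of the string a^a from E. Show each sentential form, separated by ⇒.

E⇒Q⇒Q^C⇒C^C⇒a^C⇒a^a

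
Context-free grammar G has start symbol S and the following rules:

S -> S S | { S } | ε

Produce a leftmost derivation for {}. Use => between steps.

S=>SS=>SSS=>{S}SS=>{}SS=>{}S=>{}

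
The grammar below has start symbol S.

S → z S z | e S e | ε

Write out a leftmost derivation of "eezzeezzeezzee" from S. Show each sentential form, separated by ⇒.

S⇒eSe⇒eeSee⇒eezSzee⇒eezzSzzee⇒eezzeSezzee⇒eezzeeSeezzee⇒eezzeezSzeezzee⇒eezzeezzeezzee

S ⇒ eSe   [S → e S e]
eSe ⇒ eeSee   [S → e S e]
eeSee ⇒ eezSzee   [S → z S z]
eezSzee ⇒ eezzSzzee   [S → z S z]
eezzSzzee ⇒ eezzeSezzee   [S → e S e]
eezzeSezzee ⇒ eezzeeSeezzee   [S → e S e]
eezzeeSeezzee ⇒ eezzeezSzeezzee   [S → z S z]
eezzeezSzeezzee ⇒ eezzeezzeezzee   [S → ε]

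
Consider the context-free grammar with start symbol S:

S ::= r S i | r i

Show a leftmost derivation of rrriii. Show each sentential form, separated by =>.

S => rSi   [S ::= r S i]
rSi => rrSii   [S ::= r S i]
rrSii => rrriii   [S ::= r i]

S => rSi => rrSii => rrriii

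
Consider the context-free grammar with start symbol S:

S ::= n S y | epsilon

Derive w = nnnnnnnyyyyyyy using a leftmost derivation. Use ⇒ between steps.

S ⇒ nSy   [S ::= n S y]
nSy ⇒ nnSyy   [S ::= n S y]
nnSyy ⇒ nnnSyyy   [S ::= n S y]
nnnSyyy ⇒ nnnnSyyyy   [S ::= n S y]
nnnnSyyyy ⇒ nnnnnSyyyyy   [S ::= n S y]
nnnnnSyyyyy ⇒ nnnnnnSyyyyyy   [S ::= n S y]
nnnnnnSyyyyyy ⇒ nnnnnnnSyyyyyyy   [S ::= n S y]
nnnnnnnSyyyyyyy ⇒ nnnnnnnyyyyyyy   [S ::= epsilon]

S ⇒ nSy ⇒ nnSyy ⇒ nnnSyyy ⇒ nnnnSyyyy ⇒ nnnnnSyyyyy ⇒ nnnnnnSyyyyyy ⇒ nnnnnnnSyyyyyyy ⇒ nnnnnnnyyyyyyy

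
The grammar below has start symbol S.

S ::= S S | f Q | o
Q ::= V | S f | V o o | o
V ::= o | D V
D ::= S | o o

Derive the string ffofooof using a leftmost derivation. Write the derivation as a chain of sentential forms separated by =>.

S=>fQ=>fSf=>ffQf=>ffVf=>ffDVf=>ffSVf=>ffoVf=>ffoDVf=>ffoSVf=>ffoSSVf=>ffofQSVf=>ffofoSVf=>ffofooVf=>ffofooof

S => fQ   [S ::= f Q]
fQ => fSf   [Q ::= S f]
fSf => ffQf   [S ::= f Q]
ffQf => ffVf   [Q ::= V]
ffVf => ffDVf   [V ::= D V]
ffDVf => ffSVf   [D ::= S]
ffSVf => ffoVf   [S ::= o]
ffoVf => ffoDVf   [V ::= D V]
ffoDVf => ffoSVf   [D ::= S]
ffoSVf => ffoSSVf   [S ::= S S]
ffoSSVf => ffofQSVf   [S ::= f Q]
ffofQSVf => ffofoSVf   [Q ::= o]
ffofoSVf => ffofooVf   [S ::= o]
ffofooVf => ffofooof   [V ::= o]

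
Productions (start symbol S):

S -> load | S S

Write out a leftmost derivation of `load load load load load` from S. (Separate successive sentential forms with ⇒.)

S ⇒ S S ⇒ S S S ⇒ load S S ⇒ load load S ⇒ load load S S ⇒ load load S S S ⇒ load load load S S ⇒ load load load load S ⇒ load load load load load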